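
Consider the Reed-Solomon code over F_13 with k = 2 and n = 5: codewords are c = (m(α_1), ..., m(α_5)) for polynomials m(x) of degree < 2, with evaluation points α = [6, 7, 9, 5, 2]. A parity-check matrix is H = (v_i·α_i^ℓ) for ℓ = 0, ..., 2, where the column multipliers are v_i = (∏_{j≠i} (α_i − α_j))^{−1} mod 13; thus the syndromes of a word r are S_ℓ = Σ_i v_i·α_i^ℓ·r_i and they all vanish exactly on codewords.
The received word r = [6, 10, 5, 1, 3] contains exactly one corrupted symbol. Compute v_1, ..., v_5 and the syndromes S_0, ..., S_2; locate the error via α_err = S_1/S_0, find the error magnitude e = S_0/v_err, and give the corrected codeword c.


S = (6, 4, 7), error at position 4, error magnitude e = 12, c = [6, 10, 5, 2, 3].

Step 1: column multipliers v_i = (∏_{j≠i}(α_i − α_j))^{−1} mod 13.
  i = 1 (α = 6): (6−7)(6−9)(6−5)(6−2) = (−1)·(−3)·1·4 = 12 ≡ 12, so v_1 = 12^{−1} = 12 (mod 13).
  i = 2 (α = 7): (7−6)(7−9)(7−5)(7−2) = 1·(−2)·2·5 = −20 ≡ 6, so v_2 = 6^{−1} = 11 (mod 13).
  i = 3 (α = 9): (9−6)(9−7)(9−5)(9−2) = 3·2·4·7 = 168 ≡ 12, so v_3 = 12^{−1} = 12 (mod 13).
  i = 4 (α = 5): (5−6)(5−7)(5−9)(5−2) = (−1)·(−2)·(−4)·3 = −24 ≡ 2, so v_4 = 2^{−1} = 7 (mod 13).
  i = 5 (α = 2): (2−6)(2−7)(2−9)(2−5) = (−4)·(−5)·(−7)·(−3) = 420 ≡ 4, so v_5 = 4^{−1} = 10 (mod 13).
  v = [12, 11, 12, 7, 10].
Step 2: syndromes of r = [6, 10, 5, 1, 3] (all sums mod 13).
  S_0 = Σ v_i r_i = 12·6 + 11·10 + 12·5 + 7·1 + 10·3 = 279 ≡ 6.
  S_1 = Σ v_i α_i r_i = 12·6·6 + 11·7·10 + 12·9·5 + 7·5·1 + 10·2·3 = 1837 ≡ 4.
  α_i^2 mod 13 = [10, 10, 3, 12, 4].
  S_2 = Σ v_i α_i^2 r_i = 12·10·6 + 11·10·10 + 12·3·5 + 7·12·1 + 10·4·3 = 2204 ≡ 7.
  S = (6, 4, 7) ≠ 0, so r is not a codeword (an error is present).
Step 3: locate the error. For a single error e at position i, S_ℓ = v_i·e·α_i^ℓ, so α_err = S_1/S_0.
  S_0^{−1} = 6^{−1} = 11 (mod 13), so α_err = 4·11 = 44 ≡ 5 = α_4. Error position i = 4.
  Consistency check: S_2/S_1 = 7·10 = 70 ≡ 5 = α_err ✓ (single-error assumption holds).
Step 4: error magnitude e = S_0/v_4 = S_0·∏_{j≠4}(α_4 − α_j) = 6·2 = 12 ≡ 12 (mod 13).
Step 5: correct position 4: c_4 = r_4 − e = 1 − 12 ≡ 2 (mod 13). Hence c = [6, 10, 5, 2, 3].
  Check: interpolating c through the α_i gives m(x) = 8 + 4·x (degree < 2) with m(α_i) = c_i for every i, so c is indeed a codeword.


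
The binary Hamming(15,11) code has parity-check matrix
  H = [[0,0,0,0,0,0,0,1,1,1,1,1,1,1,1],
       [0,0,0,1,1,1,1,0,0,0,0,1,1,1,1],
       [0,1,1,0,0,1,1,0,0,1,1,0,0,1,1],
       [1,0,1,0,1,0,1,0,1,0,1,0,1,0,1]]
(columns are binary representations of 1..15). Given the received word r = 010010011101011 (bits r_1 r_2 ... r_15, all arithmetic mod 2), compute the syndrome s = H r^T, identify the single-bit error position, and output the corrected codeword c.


s = (0, 0, 0, 1)^T, error position = 1, corrected codeword c = 110010011101011

Compute s = H r^T mod 2 one row at a time:
  s_1 = 1 + 1 + 1 + 0 + 1 + 0 + 1 + 1 = 6 ≡ 0 (mod 2).
  s_2 = 0 + 1 + 0 + 0 + 1 + 0 + 1 + 1 = 4 ≡ 0 (mod 2).
  s_3 = 1 + 0 + 0 + 0 + 1 + 0 + 1 + 1 = 4 ≡ 0 (mod 2).
  s_4 = 0 + 0 + 1 + 0 + 1 + 0 + 0 + 1 = 3 ≡ 1 (mod 2).
s = (0, 0, 0, 1)^T — this equals column 1 of H (binary 0001), so error is at position 1.
Correct: flip bit 1 of r = 010010011101011 to get c = 110010011101011.


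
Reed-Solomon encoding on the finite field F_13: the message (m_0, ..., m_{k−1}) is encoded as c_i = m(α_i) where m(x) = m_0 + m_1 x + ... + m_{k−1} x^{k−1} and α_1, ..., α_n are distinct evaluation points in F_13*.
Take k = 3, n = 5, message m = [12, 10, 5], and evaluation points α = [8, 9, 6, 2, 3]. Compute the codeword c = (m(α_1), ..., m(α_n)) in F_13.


c = [9, 0, 5, 0, 9]

Message polynomial: m(x) = 12 + 10·x + 5·x^2 (mod 13).
For each evaluation point α_i, compute m(α_i) mod 13:
  α_1 = 8: Horner steps 5 → 11 → 9, so m(8) = 9.
  α_2 = 9: Horner steps 5 → 3 → 0, so m(9) = 0.
  α_3 = 6: Horner steps 5 → 1 → 5, so m(6) = 5.
  α_4 = 2: Horner steps 5 → 7 → 0, so m(2) = 0.
  α_5 = 3: Horner steps 5 → 12 → 9, so m(3) = 9.
Codeword c = [9, 0, 5, 0, 9] ∈ F_13^5.


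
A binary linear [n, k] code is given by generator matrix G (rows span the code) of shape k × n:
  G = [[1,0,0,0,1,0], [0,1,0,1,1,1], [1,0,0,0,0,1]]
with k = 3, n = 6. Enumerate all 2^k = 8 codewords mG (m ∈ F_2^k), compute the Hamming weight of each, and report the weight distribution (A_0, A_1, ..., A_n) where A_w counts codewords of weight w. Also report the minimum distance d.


Weight distribution: A_0 = 1, A_2 = 4, A_4 = 3. Minimum distance d = 2.

Enumerate all 2^3 = 8 messages m ∈ F_2^3.
For each, compute codeword c = mG in F_2^6, then tally its weight.
  m = 000 → c = 000000, weight = 0.
  m = 100 → c = 100010, weight = 2.
  m = 010 → c = 010111, weight = 4.
  m = 110 → c = 110101, weight = 4.
  m = 001 → c = 100001, weight = 2.
  m = 101 → c = 000011, weight = 2.
  m = 011 → c = 110110, weight = 4.
  m = 111 → c = 010100, weight = 2.
Tally weights:
  weight 0: 1 codewords.
  weight 2: 4 codewords.
  weight 4: 3 codewords.
Minimum distance d = smallest w > 0 with A_w > 0 = 2.
Sanity: Σ A_w = 8 = 2^3 = 8 ✓.


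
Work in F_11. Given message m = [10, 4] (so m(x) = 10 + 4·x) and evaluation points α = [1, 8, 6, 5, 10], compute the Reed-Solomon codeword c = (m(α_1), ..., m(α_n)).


c = [3, 9, 1, 8, 6]

Message polynomial: m(x) = 10 + 4·x (mod 11).
For each evaluation point α_i, compute m(α_i) mod 11:
  α_1 = 1: Horner steps 4 → 3, so m(1) = 3.
  α_2 = 8: Horner steps 4 → 9, so m(8) = 9.
  α_3 = 6: Horner steps 4 → 1, so m(6) = 1.
  α_4 = 5: Horner steps 4 → 8, so m(5) = 8.
  α_5 = 10: Horner steps 4 → 6, so m(10) = 6.
Codeword c = [3, 9, 1, 8, 6] ∈ F_11^5.


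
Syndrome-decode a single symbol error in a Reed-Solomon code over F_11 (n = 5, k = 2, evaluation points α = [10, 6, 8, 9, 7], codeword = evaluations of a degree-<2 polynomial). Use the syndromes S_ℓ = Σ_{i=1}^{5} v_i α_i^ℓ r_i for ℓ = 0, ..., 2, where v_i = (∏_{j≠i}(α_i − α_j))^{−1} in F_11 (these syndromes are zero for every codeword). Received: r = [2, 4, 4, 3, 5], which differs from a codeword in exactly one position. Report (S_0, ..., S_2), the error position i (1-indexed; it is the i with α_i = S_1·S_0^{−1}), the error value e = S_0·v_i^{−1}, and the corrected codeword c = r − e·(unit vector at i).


S = (10, 5, 8), error at position 2, error magnitude e = 9, c = [2, 6, 4, 3, 5].

Step 1: column multipliers v_i = (∏_{j≠i}(α_i − α_j))^{−1} mod 11.
  i = 1 (α = 10): (10−6)(10−8)(10−9)(10−7) = 4·2·1·3 = 24 ≡ 2, so v_1 = 2^{−1} = 6 (mod 11).
  i = 2 (α = 6): (6−10)(6−8)(6−9)(6−7) = (−4)·(−2)·(−3)·(−1) = 24 ≡ 2, so v_2 = 2^{−1} = 6 (mod 11).
  i = 3 (α = 8): (8−10)(8−6)(8−9)(8−7) = (−2)·2·(−1)·1 = 4 ≡ 4, so v_3 = 4^{−1} = 3 (mod 11).
  i = 4 (α = 9): (9−10)(9−6)(9−8)(9−7) = (−1)·3·1·2 = −6 ≡ 5, so v_4 = 5^{−1} = 9 (mod 11).
  i = 5 (α = 7): (7−10)(7−6)(7−8)(7−9) = (−3)·1·(−1)·(−2) = −6 ≡ 5, so v_5 = 5^{−1} = 9 (mod 11).
  v = [6, 6, 3, 9, 9].
Step 2: syndromes of r = [2, 4, 4, 3, 5] (all sums mod 11).
  S_0 = Σ v_i r_i = 6·2 + 6·4 + 3·4 + 9·3 + 9·5 = 120 ≡ 10.
  S_1 = Σ v_i α_i r_i = 6·10·2 + 6·6·4 + 3·8·4 + 9·9·3 + 9·7·5 = 918 ≡ 5.
  α_i^2 mod 11 = [1, 3, 9, 4, 5].
  S_2 = Σ v_i α_i^2 r_i = 6·1·2 + 6·3·4 + 3·9·4 + 9·4·3 + 9·5·5 = 525 ≡ 8.
  S = (10, 5, 8) ≠ 0, so r is not a codeword (an error is present).
Step 3: locate the error. For a single error e at position i, S_ℓ = v_i·e·α_i^ℓ, so α_err = S_1/S_0.
  S_0^{−1} = 10^{−1} = 10 (mod 11), so α_err = 5·10 = 50 ≡ 6 = α_2. Error position i = 2.
  Consistency check: S_2/S_1 = 8·9 = 72 ≡ 6 = α_err ✓ (single-error assumption holds).
Step 4: error magnitude e = S_0/v_2 = S_0·∏_{j≠2}(α_2 − α_j) = 10·2 = 20 ≡ 9 (mod 11).
Step 5: correct position 2: c_2 = r_2 − e = 4 − 9 ≡ 6 (mod 11). Hence c = [2, 6, 4, 3, 5].
  Check: interpolating c through the α_i gives m(x) = 1 + 10·x (degree < 2) with m(α_i) = c_i for every i, so c is indeed a codeword.


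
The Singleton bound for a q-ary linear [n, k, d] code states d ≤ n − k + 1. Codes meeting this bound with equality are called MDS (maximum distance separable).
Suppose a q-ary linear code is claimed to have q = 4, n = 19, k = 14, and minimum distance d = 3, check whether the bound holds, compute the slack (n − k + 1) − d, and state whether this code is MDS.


Singleton RHS = n − k + 1 = 6, slack = 3, bound satisfied, not MDS.

Singleton bound: d ≤ n − k + 1.
Here n = 19, k = 14, so n − k + 1 = 6.
Given d = 3, check d ≤ 6: YES.
Slack = (n − k + 1) − d = 3.
The code is NOT MDS (slack = 3 > 0).
Description: the claimed parameters are [19, 14, 3]_4; such a code would be non-MDS.


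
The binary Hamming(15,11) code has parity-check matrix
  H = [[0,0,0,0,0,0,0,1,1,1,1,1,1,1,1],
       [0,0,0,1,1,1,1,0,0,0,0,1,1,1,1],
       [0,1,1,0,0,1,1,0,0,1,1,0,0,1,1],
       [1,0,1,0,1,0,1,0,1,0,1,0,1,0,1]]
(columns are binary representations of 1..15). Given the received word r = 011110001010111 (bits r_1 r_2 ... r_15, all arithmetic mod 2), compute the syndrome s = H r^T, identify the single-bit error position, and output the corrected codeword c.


s = (1, 1, 1, 0)^T, error position = 14, corrected codeword c = 011110001010101

Compute s = H r^T mod 2 one row at a time:
  s_1 = 0 + 1 + 0 + 1 + 0 + 1 + 1 + 1 = 5 ≡ 1 (mod 2).
  s_2 = 1 + 1 + 0 + 0 + 0 + 1 + 1 + 1 = 5 ≡ 1 (mod 2).
  s_3 = 1 + 1 + 0 + 0 + 0 + 1 + 1 + 1 = 5 ≡ 1 (mod 2).
  s_4 = 0 + 1 + 1 + 0 + 1 + 1 + 1 + 1 = 6 ≡ 0 (mod 2).
s = (1, 1, 1, 0)^T — this equals column 14 of H (binary 1110), so error is at position 14.
Correct: flip bit 14 of r = 011110001010111 to get c = 011110001010101.


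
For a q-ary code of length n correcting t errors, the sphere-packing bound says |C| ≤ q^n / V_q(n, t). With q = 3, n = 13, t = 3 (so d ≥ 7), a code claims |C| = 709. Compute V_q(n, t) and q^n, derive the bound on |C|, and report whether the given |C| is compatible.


V_q(n, t) = 2627, q^n = 1594323, Hamming bound = 606, |C| = 709 > bound (violated).

Step 1: Compute V_q(n, t) = Σ_{j=0}^3 C(n, j) (q−1)^j.
  j = 0: C(13,0)·(2)^0 = 1·1 = 1.
  j = 1: C(13,1)·(2)^1 = 13·2 = 26.
  j = 2: C(13,2)·(2)^2 = 78·4 = 312.
  j = 3: C(13,3)·(2)^3 = 286·8 = 2288.
  V_q(n, t) = 1 + 26 + 312 + 2288 = 2627.
Step 2: q^n = 3^13 = 1594323.
Step 3: Hamming bound ⌊q^n / V_q(n,t)⌋ = ⌊1594323/2627⌋ = 606.
Step 4: Compare |C| = 709 to 606: violated.
The claimed |C| lies above the Hamming bound, so no 3-ary code of length 13 with d ≥ 7 can have 709 codewords.


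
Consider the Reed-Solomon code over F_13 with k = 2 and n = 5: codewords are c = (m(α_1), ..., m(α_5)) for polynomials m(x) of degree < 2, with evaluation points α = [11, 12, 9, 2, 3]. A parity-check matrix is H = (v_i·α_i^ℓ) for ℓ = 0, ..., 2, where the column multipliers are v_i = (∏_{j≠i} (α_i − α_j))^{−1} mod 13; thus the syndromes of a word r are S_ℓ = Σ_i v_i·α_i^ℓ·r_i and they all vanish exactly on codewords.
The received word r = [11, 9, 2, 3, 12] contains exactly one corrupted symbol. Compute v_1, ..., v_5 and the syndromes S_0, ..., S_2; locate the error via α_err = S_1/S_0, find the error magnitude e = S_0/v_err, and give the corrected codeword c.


S = (5, 2, 6), error at position 5, error magnitude e = 11, c = [11, 9, 2, 3, 1].

Step 1: column multipliers v_i = (∏_{j≠i}(α_i − α_j))^{−1} mod 13.
  i = 1 (α = 11): (11−12)(11−9)(11−2)(11−3) = (−1)·2·9·8 = −144 ≡ 12, so v_1 = 12^{−1} = 12 (mod 13).
  i = 2 (α = 12): (12−11)(12−9)(12−2)(12−3) = 1·3·10·9 = 270 ≡ 10, so v_2 = 10^{−1} = 4 (mod 13).
  i = 3 (α = 9): (9−11)(9−12)(9−2)(9−3) = (−2)·(−3)·7·6 = 252 ≡ 5, so v_3 = 5^{−1} = 8 (mod 13).
  i = 4 (α = 2): (2−11)(2−12)(2−9)(2−3) = (−9)·(−10)·(−7)·(−1) = 630 ≡ 6, so v_4 = 6^{−1} = 11 (mod 13).
  i = 5 (α = 3): (3−11)(3−12)(3−9)(3−2) = (−8)·(−9)·(−6)·1 = −432 ≡ 10, so v_5 = 10^{−1} = 4 (mod 13).
  v = [12, 4, 8, 11, 4].
Step 2: syndromes of r = [11, 9, 2, 3, 12] (all sums mod 13).
  S_0 = Σ v_i r_i = 12·11 + 4·9 + 8·2 + 11·3 + 4·12 = 265 ≡ 5.
  S_1 = Σ v_i α_i r_i = 12·11·11 + 4·12·9 + 8·9·2 + 11·2·3 + 4·3·12 = 2238 ≡ 2.
  α_i^2 mod 13 = [4, 1, 3, 4, 9].
  S_2 = Σ v_i α_i^2 r_i = 12·4·11 + 4·1·9 + 8·3·2 + 11·4·3 + 4·9·12 = 1176 ≡ 6.
  S = (5, 2, 6) ≠ 0, so r is not a codeword (an error is present).
Step 3: locate the error. For a single error e at position i, S_ℓ = v_i·e·α_i^ℓ, so α_err = S_1/S_0.
  S_0^{−1} = 5^{−1} = 8 (mod 13), so α_err = 2·8 = 16 ≡ 3 = α_5. Error position i = 5.
  Consistency check: S_2/S_1 = 6·7 = 42 ≡ 3 = α_err ✓ (single-error assumption holds).
Step 4: error magnitude e = S_0/v_5 = S_0·∏_{j≠5}(α_5 − α_j) = 5·10 = 50 ≡ 11 (mod 13).
Step 5: correct position 5: c_5 = r_5 − e = 12 − 11 ≡ 1 (mod 13). Hence c = [11, 9, 2, 3, 1].
  Check: interpolating c through the α_i gives m(x) = 7 + 11·x (degree < 2) with m(α_i) = c_i for every i, so c is indeed a codeword.


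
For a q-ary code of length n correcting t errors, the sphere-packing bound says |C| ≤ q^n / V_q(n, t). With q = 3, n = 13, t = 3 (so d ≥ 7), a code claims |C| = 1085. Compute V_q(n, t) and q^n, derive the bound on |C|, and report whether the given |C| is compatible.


V_q(n, t) = 2627, q^n = 1594323, Hamming bound = 606, |C| = 1085 > bound (violated).

Step 1: Compute V_q(n, t) = Σ_{j=0}^3 C(n, j) (q−1)^j.
  j = 0: C(13,0)·(2)^0 = 1·1 = 1.
  j = 1: C(13,1)·(2)^1 = 13·2 = 26.
  j = 2: C(13,2)·(2)^2 = 78·4 = 312.
  j = 3: C(13,3)·(2)^3 = 286·8 = 2288.
  V_q(n, t) = 1 + 26 + 312 + 2288 = 2627.
Step 2: q^n = 3^13 = 1594323.
Step 3: Hamming bound ⌊q^n / V_q(n,t)⌋ = ⌊1594323/2627⌋ = 606.
Step 4: Compare |C| = 1085 to 606: violated.
The claimed |C| lies above the Hamming bound, so no 3-ary code of length 13 with d ≥ 7 can have 1085 codewords.


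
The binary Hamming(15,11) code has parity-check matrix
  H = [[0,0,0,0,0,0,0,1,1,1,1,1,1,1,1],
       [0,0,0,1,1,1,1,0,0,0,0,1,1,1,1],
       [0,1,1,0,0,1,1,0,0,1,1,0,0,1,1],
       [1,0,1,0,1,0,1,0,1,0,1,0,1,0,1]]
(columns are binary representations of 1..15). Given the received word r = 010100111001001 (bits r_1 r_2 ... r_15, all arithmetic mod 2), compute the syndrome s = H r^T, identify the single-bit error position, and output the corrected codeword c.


s = (0, 0, 1, 1)^T, error position = 3, corrected codeword c = 011100111001001

Compute s = H r^T mod 2 one row at a time:
  s_1 = 1 + 1 + 0 + 0 + 1 + 0 + 0 + 1 = 4 ≡ 0 (mod 2).
  s_2 = 1 + 0 + 0 + 1 + 1 + 0 + 0 + 1 = 4 ≡ 0 (mod 2).
  s_3 = 1 + 0 + 0 + 1 + 0 + 0 + 0 + 1 = 3 ≡ 1 (mod 2).
  s_4 = 0 + 0 + 0 + 1 + 1 + 0 + 0 + 1 = 3 ≡ 1 (mod 2).
s = (0, 0, 1, 1)^T — this equals column 3 of H (binary 0011), so error is at position 3.
Correct: flip bit 3 of r = 010100111001001 to get c = 011100111001001.


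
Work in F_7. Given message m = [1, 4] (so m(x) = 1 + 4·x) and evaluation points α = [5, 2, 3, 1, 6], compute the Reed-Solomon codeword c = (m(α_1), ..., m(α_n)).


c = [0, 2, 6, 5, 4]

Message polynomial: m(x) = 1 + 4·x (mod 7).
For each evaluation point α_i, compute m(α_i) mod 7:
  α_1 = 5: Horner steps 4 → 0, so m(5) = 0.
  α_2 = 2: Horner steps 4 → 2, so m(2) = 2.
  α_3 = 3: Horner steps 4 → 6, so m(3) = 6.
  α_4 = 1: Horner steps 4 → 5, so m(1) = 5.
  α_5 = 6: Horner steps 4 → 4, so m(6) = 4.
Codeword c = [0, 2, 6, 5, 4] ∈ F_7^5.


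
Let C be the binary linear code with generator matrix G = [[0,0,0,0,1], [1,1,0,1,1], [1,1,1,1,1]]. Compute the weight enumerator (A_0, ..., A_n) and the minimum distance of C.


Weight distribution: A_0 = 1, A_1 = 2, A_2 = 1, A_3 = 1, A_4 = 2, A_5 = 1. Minimum distance d = 1.

Enumerate all 2^3 = 8 messages m ∈ F_2^3.
For each, compute codeword c = mG in F_2^5, then tally its weight.
  m = 000 → c = 00000, weight = 0.
  m = 100 → c = 00001, weight = 1.
  m = 010 → c = 11011, weight = 4.
  m = 110 → c = 11010, weight = 3.
  m = 001 → c = 11111, weight = 5.
  m = 101 → c = 11110, weight = 4.
  m = 011 → c = 00100, weight = 1.
  m = 111 → c = 00101, weight = 2.
Tally weights:
  weight 0: 1 codewords.
  weight 1: 2 codewords.
  weight 2: 1 codewords.
  weight 3: 1 codewords.
  weight 4: 2 codewords.
  weight 5: 1 codewords.
Minimum distance d = smallest w > 0 with A_w > 0 = 1.
Sanity: Σ A_w = 8 = 2^3 = 8 ✓.


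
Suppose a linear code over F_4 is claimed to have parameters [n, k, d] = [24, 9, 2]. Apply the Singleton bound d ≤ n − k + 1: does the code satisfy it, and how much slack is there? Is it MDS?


Singleton RHS = n − k + 1 = 16, slack = 14, bound satisfied, not MDS.

Singleton bound: d ≤ n − k + 1.
Here n = 24, k = 9, so n − k + 1 = 16.
Given d = 2, check d ≤ 16: YES.
Slack = (n − k + 1) − d = 14.
The code is NOT MDS (slack = 14 > 0).
Description: the claimed parameters are [24, 9, 2]_4; such a code would be non-MDS.


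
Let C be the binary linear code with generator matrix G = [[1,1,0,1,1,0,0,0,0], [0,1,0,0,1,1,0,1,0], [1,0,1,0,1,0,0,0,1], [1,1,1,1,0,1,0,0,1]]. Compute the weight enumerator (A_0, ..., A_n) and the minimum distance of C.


Weight distribution: A_0 = 1, A_2 = 2, A_4 = 9, A_6 = 4. Minimum distance d = 2.

Enumerate all 2^4 = 16 messages m ∈ F_2^4.
For each, compute codeword c = mG in F_2^9, then tally its weight.
  m = 0000 → c = 000000000, weight = 0.
  m = 1000 → c = 110110000, weight = 4.
  m = 0100 → c = 010011010, weight = 4.
  m = 1100 → c = 100101010, weight = 4.
  m = 0010 → c = 101010001, weight = 4.
  m = 1010 → c = 011100001, weight = 4.
  m = 0110 → c = 111001011, weight = 6.
  m = 1110 → c = 001111011, weight = 6.
  m = 0001 → c = 111101001, weight = 6.
  m = 1001 → c = 001011001, weight = 4.
  m = 0101 → c = 101110011, weight = 6.
  m = 1101 → c = 011000011, weight = 4.
  m = 0011 → c = 010111000, weight = 4.
  m = 1011 → c = 100001000, weight = 2.
  m = 0111 → c = 000100010, weight = 2.
  m = 1111 → c = 110010010, weight = 4.
Tally weights:
  weight 0: 1 codewords.
  weight 2: 2 codewords.
  weight 4: 9 codewords.
  weight 6: 4 codewords.
Minimum distance d = smallest w > 0 with A_w > 0 = 2.
Sanity: Σ A_w = 16 = 2^4 = 16 ✓.


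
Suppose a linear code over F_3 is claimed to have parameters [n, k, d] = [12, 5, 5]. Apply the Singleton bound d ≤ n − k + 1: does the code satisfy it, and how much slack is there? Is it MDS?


Singleton RHS = n − k + 1 = 8, slack = 3, bound satisfied, not MDS.

Singleton bound: d ≤ n − k + 1.
Here n = 12, k = 5, so n − k + 1 = 8.
Given d = 5, check d ≤ 8: YES.
Slack = (n − k + 1) − d = 3.
The code is NOT MDS (slack = 3 > 0).
Description: the claimed parameters are [12, 5, 5]_3; such a code would be non-MDS.


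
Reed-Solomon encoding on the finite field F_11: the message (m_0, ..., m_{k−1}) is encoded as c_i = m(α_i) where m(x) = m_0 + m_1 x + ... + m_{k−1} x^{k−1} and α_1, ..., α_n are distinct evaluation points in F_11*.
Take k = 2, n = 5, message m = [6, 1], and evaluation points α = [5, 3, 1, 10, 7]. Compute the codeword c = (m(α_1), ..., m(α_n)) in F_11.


c = [0, 9, 7, 5, 2]

Message polynomial: m(x) = 6 + 1·x (mod 11).
For each evaluation point α_i, compute m(α_i) mod 11:
  α_1 = 5: Horner steps 1 → 0, so m(5) = 0.
  α_2 = 3: Horner steps 1 → 9, so m(3) = 9.
  α_3 = 1: Horner steps 1 → 7, so m(1) = 7.
  α_4 = 10: Horner steps 1 → 5, so m(10) = 5.
  α_5 = 7: Horner steps 1 → 2, so m(7) = 2.
Codeword c = [0, 9, 7, 5, 2] ∈ F_11^5.


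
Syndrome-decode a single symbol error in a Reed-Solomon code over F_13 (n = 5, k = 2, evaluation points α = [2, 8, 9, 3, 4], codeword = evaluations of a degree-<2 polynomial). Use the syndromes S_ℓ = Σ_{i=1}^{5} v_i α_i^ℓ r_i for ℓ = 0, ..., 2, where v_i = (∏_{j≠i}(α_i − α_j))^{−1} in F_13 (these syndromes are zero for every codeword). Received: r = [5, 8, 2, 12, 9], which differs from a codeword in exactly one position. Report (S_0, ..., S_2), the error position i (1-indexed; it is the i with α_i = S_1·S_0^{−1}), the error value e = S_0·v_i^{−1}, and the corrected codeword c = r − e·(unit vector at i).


S = (3, 12, 9), error at position 5, error magnitude e = 3, c = [5, 8, 2, 12, 6].

Step 1: column multipliers v_i = (∏_{j≠i}(α_i − α_j))^{−1} mod 13.
  i = 1 (α = 2): (2−8)(2−9)(2−3)(2−4) = (−6)·(−7)·(−1)·(−2) = 84 ≡ 6, so v_1 = 6^{−1} = 11 (mod 13).
  i = 2 (α = 8): (8−2)(8−9)(8−3)(8−4) = 6·(−1)·5·4 = −120 ≡ 10, so v_2 = 10^{−1} = 4 (mod 13).
  i = 3 (α = 9): (9−2)(9−8)(9−3)(9−4) = 7·1·6·5 = 210 ≡ 2, so v_3 = 2^{−1} = 7 (mod 13).
  i = 4 (α = 3): (3−2)(3−8)(3−9)(3−4) = 1·(−5)·(−6)·(−1) = −30 ≡ 9, so v_4 = 9^{−1} = 3 (mod 13).
  i = 5 (α = 4): (4−2)(4−8)(4−9)(4−3) = 2·(−4)·(−5)·1 = 40 ≡ 1, so v_5 = 1^{−1} = 1 (mod 13).
  v = [11, 4, 7, 3, 1].
Step 2: syndromes of r = [5, 8, 2, 12, 9] (all sums mod 13).
  S_0 = Σ v_i r_i = 11·5 + 4·8 + 7·2 + 3·12 + 1·9 = 146 ≡ 3.
  S_1 = Σ v_i α_i r_i = 11·2·5 + 4·8·8 + 7·9·2 + 3·3·12 + 1·4·9 = 636 ≡ 12.
  α_i^2 mod 13 = [4, 12, 3, 9, 3].
  S_2 = Σ v_i α_i^2 r_i = 11·4·5 + 4·12·8 + 7·3·2 + 3·9·12 + 1·3·9 = 997 ≡ 9.
  S = (3, 12, 9) ≠ 0, so r is not a codeword (an error is present).
Step 3: locate the error. For a single error e at position i, S_ℓ = v_i·e·α_i^ℓ, so α_err = S_1/S_0.
  S_0^{−1} = 3^{−1} = 9 (mod 13), so α_err = 12·9 = 108 ≡ 4 = α_5. Error position i = 5.
  Consistency check: S_2/S_1 = 9·12 = 108 ≡ 4 = α_err ✓ (single-error assumption holds).
Step 4: error magnitude e = S_0/v_5 = S_0·∏_{j≠5}(α_5 − α_j) = 3·1 = 3 ≡ 3 (mod 13).
Step 5: correct position 5: c_5 = r_5 − e = 9 − 3 ≡ 6 (mod 13). Hence c = [5, 8, 2, 12, 6].
  Check: interpolating c through the α_i gives m(x) = 4 + 7·x (degree < 2) with m(α_i) = c_i for every i, so c is indeed a codeword.


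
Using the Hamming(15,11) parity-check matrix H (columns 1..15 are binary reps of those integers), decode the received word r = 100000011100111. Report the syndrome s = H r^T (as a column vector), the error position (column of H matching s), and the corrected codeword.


s = (0, 1, 1, 0)^T, error position = 6, corrected codeword c = 100001011100111

Compute s = H r^T mod 2 one row at a time:
  s_1 = 1 + 1 + 1 + 0 + 0 + 1 + 1 + 1 = 6 ≡ 0 (mod 2).
  s_2 = 0 + 0 + 0 + 0 + 0 + 1 + 1 + 1 = 3 ≡ 1 (mod 2).
  s_3 = 0 + 0 + 0 + 0 + 1 + 0 + 1 + 1 = 3 ≡ 1 (mod 2).
  s_4 = 1 + 0 + 0 + 0 + 1 + 0 + 1 + 1 = 4 ≡ 0 (mod 2).
s = (0, 1, 1, 0)^T — this equals column 6 of H (binary 0110), so error is at position 6.
Correct: flip bit 6 of r = 100000011100111 to get c = 100001011100111.


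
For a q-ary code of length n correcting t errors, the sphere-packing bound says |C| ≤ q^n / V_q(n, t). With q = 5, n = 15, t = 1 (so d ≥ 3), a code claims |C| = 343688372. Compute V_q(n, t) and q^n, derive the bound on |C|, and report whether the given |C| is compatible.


V_q(n, t) = 61, q^n = 30517578125, Hamming bound = 500288165, |C| = 343688372 ≤ bound (satisfied).

Step 1: Compute V_q(n, t) = Σ_{j=0}^1 C(n, j) (q−1)^j.
  j = 0: C(15,0)·(4)^0 = 1·1 = 1.
  j = 1: C(15,1)·(4)^1 = 15·4 = 60.
  V_q(n, t) = 1 + 60 = 61.
Step 2: q^n = 5^15 = 30517578125.
Step 3: Hamming bound ⌊q^n / V_q(n,t)⌋ = ⌊30517578125/61⌋ = 500288165.
Step 4: Compare |C| = 343688372 to 500288165: satisfied.
The claimed |C| lies below the Hamming bound.


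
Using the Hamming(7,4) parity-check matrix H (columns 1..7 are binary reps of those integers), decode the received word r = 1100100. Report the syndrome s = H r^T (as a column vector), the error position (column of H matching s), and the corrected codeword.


s = (1, 1, 0)^T, error position = 6, corrected codeword c = 1100110

Compute s = H r^T mod 2 one row at a time:
  s_1 = 0 + 1 + 0 + 0 = 1 ≡ 1 (mod 2).
  s_2 = 1 + 0 + 0 + 0 = 1 ≡ 1 (mod 2).
  s_3 = 1 + 0 + 1 + 0 = 2 ≡ 0 (mod 2).
s = (1, 1, 0)^T — this equals column 6 of H (binary 110), so error is at position 6.
Correct: flip bit 6 of r = 1100100 to get c = 1100110.


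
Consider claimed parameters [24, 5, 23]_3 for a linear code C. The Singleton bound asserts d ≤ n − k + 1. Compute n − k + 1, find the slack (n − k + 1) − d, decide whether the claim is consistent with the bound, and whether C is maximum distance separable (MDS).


Singleton RHS = n − k + 1 = 20, slack = -3, bound violated (no such code; not MDS).

Singleton bound: d ≤ n − k + 1.
Here n = 24, k = 5, so n − k + 1 = 20.
Given d = 23, check d ≤ 20: NO.
Slack = (n − k + 1) − d = -3.
The slack is negative: d = 23 exceeds n − k + 1 = 20 by 3, so the Singleton bound is violated and no linear [24, 5, 23]_3 code can exist. In particular it is not MDS (MDS requires d = n − k + 1 exactly).
Description: the claimed parameters are [24, 5, 23]_3; such a code would be impossible (violates the Singleton bound).


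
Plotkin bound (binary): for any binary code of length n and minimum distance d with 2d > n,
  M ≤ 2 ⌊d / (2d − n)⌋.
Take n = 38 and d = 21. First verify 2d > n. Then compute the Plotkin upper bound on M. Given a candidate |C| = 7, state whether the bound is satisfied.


Plotkin bound M ≤ 10; given |C| = 7 ≤ bound (satisfied).

Check applicability: 2d = 42, n = 38.
2d − n = 4 > 0, so Plotkin applies.
Compute d/(2d−n) = 21/4 ≈ 5.2500.
⌊d/(2d−n)⌋ = 5.
Plotkin bound: M ≤ 2·5 = 10.
Given |C| = 7, check: satisfied.
This |C| is below the Plotkin bound.


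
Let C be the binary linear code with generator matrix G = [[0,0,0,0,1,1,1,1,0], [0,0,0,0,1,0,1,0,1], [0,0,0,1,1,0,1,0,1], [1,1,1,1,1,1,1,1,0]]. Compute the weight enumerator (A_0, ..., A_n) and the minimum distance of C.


Weight distribution: A_0 = 1, A_1 = 1, A_3 = 3, A_4 = 4, A_5 = 1, A_6 = 2, A_7 = 3, A_8 = 1. Minimum distance d = 1.

Enumerate all 2^4 = 16 messages m ∈ F_2^4.
For each, compute codeword c = mG in F_2^9, then tally its weight.
  m = 0000 → c = 000000000, weight = 0.
  m = 1000 → c = 000011110, weight = 4.
  m = 0100 → c = 000010101, weight = 3.
  m = 1100 → c = 000001011, weight = 3.
  m = 0010 → c = 000110101, weight = 4.
  m = 1010 → c = 000101011, weight = 4.
  m = 0110 → c = 000100000, weight = 1.
  m = 1110 → c = 000111110, weight = 5.
  m = 0001 → c = 111111110, weight = 8.
  m = 1001 → c = 111100000, weight = 4.
  m = 0101 → c = 111101011, weight = 7.
  m = 1101 → c = 111110101, weight = 7.
  m = 0011 → c = 111001011, weight = 6.
  m = 1011 → c = 111010101, weight = 6.
  m = 0111 → c = 111011110, weight = 7.
  m = 1111 → c = 111000000, weight = 3.
Tally weights:
  weight 0: 1 codewords.
  weight 1: 1 codewords.
  weight 3: 3 codewords.
  weight 4: 4 codewords.
  weight 5: 1 codewords.
  weight 6: 2 codewords.
  weight 7: 3 codewords.
  weight 8: 1 codewords.
Minimum distance d = smallest w > 0 with A_w > 0 = 1.
Sanity: Σ A_w = 16 = 2^4 = 16 ✓.


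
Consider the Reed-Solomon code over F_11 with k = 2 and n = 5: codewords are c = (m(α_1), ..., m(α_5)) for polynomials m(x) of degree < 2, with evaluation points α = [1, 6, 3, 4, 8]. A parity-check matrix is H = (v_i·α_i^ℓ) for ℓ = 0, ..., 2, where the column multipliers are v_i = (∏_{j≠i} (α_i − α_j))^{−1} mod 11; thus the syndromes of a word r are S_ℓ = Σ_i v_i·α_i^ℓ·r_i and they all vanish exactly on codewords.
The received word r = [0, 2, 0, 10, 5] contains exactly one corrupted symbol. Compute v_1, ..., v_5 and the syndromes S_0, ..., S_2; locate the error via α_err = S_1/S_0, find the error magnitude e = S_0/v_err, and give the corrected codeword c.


S = (10, 8, 2), error at position 3, error magnitude e = 8, c = [0, 2, 3, 10, 5].

Step 1: column multipliers v_i = (∏_{j≠i}(α_i − α_j))^{−1} mod 11.
  i = 1 (α = 1): (1−6)(1−3)(1−4)(1−8) = (−5)·(−2)·(−3)·(−7) = 210 ≡ 1, so v_1 = 1^{−1} = 1 (mod 11).
  i = 2 (α = 6): (6−1)(6−3)(6−4)(6−8) = 5·3·2·(−2) = −60 ≡ 6, so v_2 = 6^{−1} = 2 (mod 11).
  i = 3 (α = 3): (3−1)(3−6)(3−4)(3−8) = 2·(−3)·(−1)·(−5) = −30 ≡ 3, so v_3 = 3^{−1} = 4 (mod 11).
  i = 4 (α = 4): (4−1)(4−6)(4−3)(4−8) = 3·(−2)·1·(−4) = 24 ≡ 2, so v_4 = 2^{−1} = 6 (mod 11).
  i = 5 (α = 8): (8−1)(8−6)(8−3)(8−4) = 7·2·5·4 = 280 ≡ 5, so v_5 = 5^{−1} = 9 (mod 11).
  v = [1, 2, 4, 6, 9].
Step 2: syndromes of r = [0, 2, 0, 10, 5] (all sums mod 11).
  S_0 = Σ v_i r_i = 1·0 + 2·2 + 4·0 + 6·10 + 9·5 = 109 ≡ 10.
  S_1 = Σ v_i α_i r_i = 1·1·0 + 2·6·2 + 4·3·0 + 6·4·10 + 9·8·5 = 624 ≡ 8.
  α_i^2 mod 11 = [1, 3, 9, 5, 9].
  S_2 = Σ v_i α_i^2 r_i = 1·1·0 + 2·3·2 + 4·9·0 + 6·5·10 + 9·9·5 = 717 ≡ 2.
  S = (10, 8, 2) ≠ 0, so r is not a codeword (an error is present).
Step 3: locate the error. For a single error e at position i, S_ℓ = v_i·e·α_i^ℓ, so α_err = S_1/S_0.
  S_0^{−1} = 10^{−1} = 10 (mod 11), so α_err = 8·10 = 80 ≡ 3 = α_3. Error position i = 3.
  Consistency check: S_2/S_1 = 2·7 = 14 ≡ 3 = α_err ✓ (single-error assumption holds).
Step 4: error magnitude e = S_0/v_3 = S_0·∏_{j≠3}(α_3 − α_j) = 10·3 = 30 ≡ 8 (mod 11).
Step 5: correct position 3: c_3 = r_3 − e = 0 − 8 ≡ 3 (mod 11). Hence c = [0, 2, 3, 10, 5].
  Check: interpolating c through the α_i gives m(x) = 4 + 7·x (degree < 2) with m(α_i) = c_i for every i, so c is indeed a codeword.


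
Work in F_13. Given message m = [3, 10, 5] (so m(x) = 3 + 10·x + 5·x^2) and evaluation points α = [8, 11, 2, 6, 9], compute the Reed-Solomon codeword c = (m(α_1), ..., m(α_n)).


c = [0, 3, 4, 9, 4]

Message polynomial: m(x) = 3 + 10·x + 5·x^2 (mod 13).
For each evaluation point α_i, compute m(α_i) mod 13:
  α_1 = 8: Horner steps 5 → 11 → 0, so m(8) = 0.
  α_2 = 11: Horner steps 5 → 0 → 3, so m(11) = 3.
  α_3 = 2: Horner steps 5 → 7 → 4, so m(2) = 4.
  α_4 = 6: Horner steps 5 → 1 → 9, so m(6) = 9.
  α_5 = 9: Horner steps 5 → 3 → 4, so m(9) = 4.
Codeword c = [0, 3, 4, 9, 4] ∈ F_13^5.


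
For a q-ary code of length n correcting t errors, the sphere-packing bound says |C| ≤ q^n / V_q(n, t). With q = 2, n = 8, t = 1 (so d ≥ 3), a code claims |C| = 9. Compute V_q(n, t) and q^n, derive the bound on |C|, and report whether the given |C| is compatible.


V_q(n, t) = 9, q^n = 256, Hamming bound = 28, |C| = 9 ≤ bound (satisfied).

Step 1: Compute V_q(n, t) = Σ_{j=0}^1 C(n, j) (q−1)^j.
  j = 0: C(8,0)·(1)^0 = 1·1 = 1.
  j = 1: C(8,1)·(1)^1 = 8·1 = 8.
  V_q(n, t) = 1 + 8 = 9.
Step 2: q^n = 2^8 = 256.
Step 3: Hamming bound ⌊q^n / V_q(n,t)⌋ = ⌊256/9⌋ = 28.
Step 4: Compare |C| = 9 to 28: satisfied.
The claimed |C| lies below the Hamming bound.


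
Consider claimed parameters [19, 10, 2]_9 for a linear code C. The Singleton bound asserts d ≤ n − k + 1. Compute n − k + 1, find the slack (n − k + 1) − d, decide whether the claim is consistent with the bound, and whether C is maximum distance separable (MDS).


Singleton RHS = n − k + 1 = 10, slack = 8, bound satisfied, not MDS.

Singleton bound: d ≤ n − k + 1.
Here n = 19, k = 10, so n − k + 1 = 10.
Given d = 2, check d ≤ 10: YES.
Slack = (n − k + 1) − d = 8.
The code is NOT MDS (slack = 8 > 0).
Description: the claimed parameters are [19, 10, 2]_9; such a code would be non-MDS.


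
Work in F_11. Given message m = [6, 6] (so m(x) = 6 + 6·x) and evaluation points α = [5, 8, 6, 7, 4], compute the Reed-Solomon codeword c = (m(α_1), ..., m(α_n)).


c = [3, 10, 9, 4, 8]

Message polynomial: m(x) = 6 + 6·x (mod 11).
For each evaluation point α_i, compute m(α_i) mod 11:
  α_1 = 5: Horner steps 6 → 3, so m(5) = 3.
  α_2 = 8: Horner steps 6 → 10, so m(8) = 10.
  α_3 = 6: Horner steps 6 → 9, so m(6) = 9.
  α_4 = 7: Horner steps 6 → 4, so m(7) = 4.
  α_5 = 4: Horner steps 6 → 8, so m(4) = 8.
Codeword c = [3, 10, 9, 4, 8] ∈ F_11^5.


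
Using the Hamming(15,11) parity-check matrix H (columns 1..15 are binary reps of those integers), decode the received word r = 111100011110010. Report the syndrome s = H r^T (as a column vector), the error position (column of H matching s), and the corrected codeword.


s = (1, 0, 1, 0)^T, error position = 10, corrected codeword c = 111100011010010

Compute s = H r^T mod 2 one row at a time:
  s_1 = 1 + 1 + 1 + 1 + 0 + 0 + 1 + 0 = 5 ≡ 1 (mod 2).
  s_2 = 1 + 0 + 0 + 0 + 0 + 0 + 1 + 0 = 2 ≡ 0 (mod 2).
  s_3 = 1 + 1 + 0 + 0 + 1 + 1 + 1 + 0 = 5 ≡ 1 (mod 2).
  s_4 = 1 + 1 + 0 + 0 + 1 + 1 + 0 + 0 = 4 ≡ 0 (mod 2).
s = (1, 0, 1, 0)^T — this equals column 10 of H (binary 1010), so error is at position 10.
Correct: flip bit 10 of r = 111100011110010 to get c = 111100011010010.


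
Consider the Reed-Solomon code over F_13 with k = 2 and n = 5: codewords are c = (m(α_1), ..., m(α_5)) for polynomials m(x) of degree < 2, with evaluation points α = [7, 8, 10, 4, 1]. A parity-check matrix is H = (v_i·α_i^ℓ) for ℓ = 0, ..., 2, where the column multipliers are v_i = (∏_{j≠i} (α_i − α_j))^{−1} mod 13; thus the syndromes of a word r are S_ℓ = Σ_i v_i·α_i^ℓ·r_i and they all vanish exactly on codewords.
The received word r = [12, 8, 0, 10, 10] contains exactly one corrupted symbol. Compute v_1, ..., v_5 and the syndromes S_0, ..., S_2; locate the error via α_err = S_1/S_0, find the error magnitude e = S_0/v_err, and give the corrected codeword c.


S = (5, 7, 2), error at position 4, error magnitude e = 12, c = [12, 8, 0, 11, 10].

Step 1: column multipliers v_i = (∏_{j≠i}(α_i − α_j))^{−1} mod 13.
  i = 1 (α = 7): (7−8)(7−10)(7−4)(7−1) = (−1)·(−3)·3·6 = 54 ≡ 2, so v_1 = 2^{−1} = 7 (mod 13).
  i = 2 (α = 8): (8−7)(8−10)(8−4)(8−1) = 1·(−2)·4·7 = −56 ≡ 9, so v_2 = 9^{−1} = 3 (mod 13).
  i = 3 (α = 10): (10−7)(10−8)(10−4)(10−1) = 3·2·6·9 = 324 ≡ 12, so v_3 = 12^{−1} = 12 (mod 13).
  i = 4 (α = 4): (4−7)(4−8)(4−10)(4−1) = (−3)·(−4)·(−6)·3 = −216 ≡ 5, so v_4 = 5^{−1} = 8 (mod 13).
  i = 5 (α = 1): (1−7)(1−8)(1−10)(1−4) = (−6)·(−7)·(−9)·(−3) = 1134 ≡ 3, so v_5 = 3^{−1} = 9 (mod 13).
  v = [7, 3, 12, 8, 9].
Step 2: syndromes of r = [12, 8, 0, 10, 10] (all sums mod 13).
  S_0 = Σ v_i r_i = 7·12 + 3·8 + 12·0 + 8·10 + 9·10 = 278 ≡ 5.
  S_1 = Σ v_i α_i r_i = 7·7·12 + 3·8·8 + 12·10·0 + 8·4·10 + 9·1·10 = 1190 ≡ 7.
  α_i^2 mod 13 = [10, 12, 9, 3, 1].
  S_2 = Σ v_i α_i^2 r_i = 7·10·12 + 3·12·8 + 12·9·0 + 8·3·10 + 9·1·10 = 1458 ≡ 2.
  S = (5, 7, 2) ≠ 0, so r is not a codeword (an error is present).
Step 3: locate the error. For a single error e at position i, S_ℓ = v_i·e·α_i^ℓ, so α_err = S_1/S_0.
  S_0^{−1} = 5^{−1} = 8 (mod 13), so α_err = 7·8 = 56 ≡ 4 = α_4. Error position i = 4.
  Consistency check: S_2/S_1 = 2·2 = 4 ≡ 4 = α_err ✓ (single-error assumption holds).
Step 4: error magnitude e = S_0/v_4 = S_0·∏_{j≠4}(α_4 − α_j) = 5·5 = 25 ≡ 12 (mod 13).
Step 5: correct position 4: c_4 = r_4 − e = 10 − 12 ≡ 11 (mod 13). Hence c = [12, 8, 0, 11, 10].
  Check: interpolating c through the α_i gives m(x) = 1 + 9·x (degree < 2) with m(α_i) = c_i for every i, so c is indeed a codeword.


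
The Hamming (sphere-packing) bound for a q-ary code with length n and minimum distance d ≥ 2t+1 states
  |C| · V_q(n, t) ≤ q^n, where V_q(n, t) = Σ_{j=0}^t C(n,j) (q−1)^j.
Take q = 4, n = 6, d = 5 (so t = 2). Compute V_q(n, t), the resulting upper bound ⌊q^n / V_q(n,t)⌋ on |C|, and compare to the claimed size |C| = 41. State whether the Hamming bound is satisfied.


V_q(n, t) = 154, q^n = 4096, Hamming bound = 26, |C| = 41 > bound (violated).

Step 1: Compute V_q(n, t) = Σ_{j=0}^2 C(n, j) (q−1)^j.
  j = 0: C(6,0)·(3)^0 = 1·1 = 1.
  j = 1: C(6,1)·(3)^1 = 6·3 = 18.
  j = 2: C(6,2)·(3)^2 = 15·9 = 135.
  V_q(n, t) = 1 + 18 + 135 = 154.
Step 2: q^n = 4^6 = 4096.
Step 3: Hamming bound ⌊q^n / V_q(n,t)⌋ = ⌊4096/154⌋ = 26.
Step 4: Compare |C| = 41 to 26: violated.
The claimed |C| lies above the Hamming bound, so no 4-ary code of length 6 with d ≥ 5 can have 41 codewords.


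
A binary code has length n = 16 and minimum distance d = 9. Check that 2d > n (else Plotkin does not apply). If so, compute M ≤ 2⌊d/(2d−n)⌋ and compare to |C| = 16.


Plotkin bound M ≤ 8; given |C| = 16 > bound (violated).

Check applicability: 2d = 18, n = 16.
2d − n = 2 > 0, so Plotkin applies.
Compute d/(2d−n) = 9/2 ≈ 4.5000.
⌊d/(2d−n)⌋ = 4.
Plotkin bound: M ≤ 2·4 = 8.
Given |C| = 16, check: VIOLATED.
This |C| is above the Plotkin bound, so no binary code with n = 16, d = 9 and 16 codewords exists.


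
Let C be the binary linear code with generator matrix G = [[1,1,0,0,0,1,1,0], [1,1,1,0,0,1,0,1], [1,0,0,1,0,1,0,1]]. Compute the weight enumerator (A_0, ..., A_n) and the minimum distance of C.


Weight distribution: A_0 = 1, A_3 = 2, A_4 = 3, A_5 = 2. Minimum distance d = 3.

Enumerate all 2^3 = 8 messages m ∈ F_2^3.
For each, compute codeword c = mG in F_2^8, then tally its weight.
  m = 000 → c = 00000000, weight = 0.
  m = 100 → c = 11000110, weight = 4.
  m = 010 → c = 11100101, weight = 5.
  m = 110 → c = 00100011, weight = 3.
  m = 001 → c = 10010101, weight = 4.
  m = 101 → c = 01010011, weight = 4.
  m = 011 → c = 01110000, weight = 3.
  m = 111 → c = 10110110, weight = 5.
Tally weights:
  weight 0: 1 codewords.
  weight 3: 2 codewords.
  weight 4: 3 codewords.
  weight 5: 2 codewords.
Minimum distance d = smallest w > 0 with A_w > 0 = 3.
Sanity: Σ A_w = 8 = 2^3 = 8 ✓.


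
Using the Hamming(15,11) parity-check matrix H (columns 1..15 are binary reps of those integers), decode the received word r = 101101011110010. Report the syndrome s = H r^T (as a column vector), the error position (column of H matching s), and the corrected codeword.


s = (1, 1, 1, 0)^T, error position = 14, corrected codeword c = 101101011110000

Compute s = H r^T mod 2 one row at a time:
  s_1 = 1 + 1 + 1 + 1 + 0 + 0 + 1 + 0 = 5 ≡ 1 (mod 2).
  s_2 = 1 + 0 + 1 + 0 + 0 + 0 + 1 + 0 = 3 ≡ 1 (mod 2).
  s_3 = 0 + 1 + 1 + 0 + 1 + 1 + 1 + 0 = 5 ≡ 1 (mod 2).
  s_4 = 1 + 1 + 0 + 0 + 1 + 1 + 0 + 0 = 4 ≡ 0 (mod 2).
s = (1, 1, 1, 0)^T — this equals column 14 of H (binary 1110), so error is at position 14.
Correct: flip bit 14 of r = 101101011110010 to get c = 101101011110000.


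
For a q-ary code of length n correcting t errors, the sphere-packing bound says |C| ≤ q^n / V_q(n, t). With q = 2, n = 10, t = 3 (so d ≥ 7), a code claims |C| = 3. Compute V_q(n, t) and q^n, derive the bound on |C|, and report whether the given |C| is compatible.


V_q(n, t) = 176, q^n = 1024, Hamming bound = 5, |C| = 3 ≤ bound (satisfied).

Step 1: Compute V_q(n, t) = Σ_{j=0}^3 C(n, j) (q−1)^j.
  j = 0: C(10,0)·(1)^0 = 1·1 = 1.
  j = 1: C(10,1)·(1)^1 = 10·1 = 10.
  j = 2: C(10,2)·(1)^2 = 45·1 = 45.
  j = 3: C(10,3)·(1)^3 = 120·1 = 120.
  V_q(n, t) = 1 + 10 + 45 + 120 = 176.
Step 2: q^n = 2^10 = 1024.
Step 3: Hamming bound ⌊q^n / V_q(n,t)⌋ = ⌊1024/176⌋ = 5.
Step 4: Compare |C| = 3 to 5: satisfied.
The claimed |C| lies below the Hamming bound.


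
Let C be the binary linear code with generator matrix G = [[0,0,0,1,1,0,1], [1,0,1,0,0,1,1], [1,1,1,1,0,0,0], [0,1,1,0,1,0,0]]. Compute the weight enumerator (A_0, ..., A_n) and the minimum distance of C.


Weight distribution: A_0 = 1, A_2 = 2, A_3 = 4, A_4 = 5, A_5 = 4. Minimum distance d = 2.

Enumerate all 2^4 = 16 messages m ∈ F_2^4.
For each, compute codeword c = mG in F_2^7, then tally its weight.
  m = 0000 → c = 0000000, weight = 0.
  m = 1000 → c = 0001101, weight = 3.
  m = 0100 → c = 1010011, weight = 4.
  m = 1100 → c = 1011110, weight = 5.
  m = 0010 → c = 1111000, weight = 4.
  m = 1010 → c = 1110101, weight = 5.
  m = 0110 → c = 0101011, weight = 4.
  m = 1110 → c = 0100110, weight = 3.
  m = 0001 → c = 0110100, weight = 3.
  m = 1001 → c = 0111001, weight = 4.
  m = 0101 → c = 1100111, weight = 5.
  m = 1101 → c = 1101010, weight = 4.
  m = 0011 → c = 1001100, weight = 3.
  m = 1011 → c = 1000001, weight = 2.
  m = 0111 → c = 0011111, weight = 5.
  m = 1111 → c = 0010010, weight = 2.
Tally weights:
  weight 0: 1 codewords.
  weight 2: 2 codewords.
  weight 3: 4 codewords.
  weight 4: 5 codewords.
  weight 5: 4 codewords.
Minimum distance d = smallest w > 0 with A_w > 0 = 2.
Sanity: Σ A_w = 16 = 2^4 = 16 ✓.
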